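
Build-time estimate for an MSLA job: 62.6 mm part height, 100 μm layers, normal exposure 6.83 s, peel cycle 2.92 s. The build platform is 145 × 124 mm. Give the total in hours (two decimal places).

1.70 hours

Layers = ⌈62.6/0.1⌉ = 626.
Cycle time = 6.83 + 2.92 = 9.75 s.
Total = 626 × 9.75 = 6103.5 s = 1.70 hours.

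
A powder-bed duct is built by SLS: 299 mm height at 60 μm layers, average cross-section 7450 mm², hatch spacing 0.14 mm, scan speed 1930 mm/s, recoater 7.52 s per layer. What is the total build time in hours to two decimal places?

Layer count = ceil(299 / 0.06) = 4984.
Per-layer scan distance = 7450 / 0.14, so 53214.3 mm.
Scan time per layer: 53214.3 / 1930 → 27.5722 s.
Layer cycle = 27.5722 + 7.52, so 35.0922 s.
Total: 4984 × 35.0922 s = 174899.5248 s → 48.58 hours.

48.58 hours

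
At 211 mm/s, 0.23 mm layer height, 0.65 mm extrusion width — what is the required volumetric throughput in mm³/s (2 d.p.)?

31.54

Extrusion cross-section = 0.23 × 0.65 = 0.1495 mm².
Q = v·A = 211 × 0.1495 = 31.54 mm³/s.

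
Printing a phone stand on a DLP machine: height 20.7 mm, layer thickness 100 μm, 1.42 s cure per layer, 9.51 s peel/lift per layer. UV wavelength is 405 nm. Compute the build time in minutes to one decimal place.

37.7 minutes

Layer count = ceil(20.7 / 0.1) = 207.
Each layer takes: 1.42 + 9.51 → 10.93 s.
Build time: 207 × 10.93 s = 2262.51 s, i.e. 37.7 minutes.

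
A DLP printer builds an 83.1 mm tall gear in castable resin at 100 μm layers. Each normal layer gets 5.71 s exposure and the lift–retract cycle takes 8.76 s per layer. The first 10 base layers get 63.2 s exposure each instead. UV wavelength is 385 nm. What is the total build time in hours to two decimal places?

Layers = ⌈83.1/0.1⌉ = 831.
Bottom layers: 10 × (63.2 + 8.76) → 719.6 s.
Normal layers = 821 × (5.71 + 8.76), so 11879.87 s.
Total = 719.6 + 11879.87 = 12599.47 s = 3.50 hours.

3.50 hours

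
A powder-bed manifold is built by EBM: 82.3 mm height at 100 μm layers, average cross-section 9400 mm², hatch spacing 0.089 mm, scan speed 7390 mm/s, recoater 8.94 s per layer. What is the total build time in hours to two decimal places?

Layer count = ceil(82.3 / 0.1) = 823.
Per-layer scan distance = 9400 / 0.089, so 105618 mm.
Scan time per layer: 105618 / 7390 → 14.292 s.
Time per layer = 14.292 + 8.94 = 23.232 s.
Build time = 823 × 23.232 = 19119.936 s = 5.31 hours.

5.31 hours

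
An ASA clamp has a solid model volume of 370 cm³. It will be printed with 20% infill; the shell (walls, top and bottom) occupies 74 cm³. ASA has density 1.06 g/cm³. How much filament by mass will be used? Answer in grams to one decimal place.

Infill region: 370 − 74 → 296 cm³.
Deposited infill = 0.20 × 296 = 59.2 cm³.
Total printed volume = 74 + 59.2, so 133.2 cm³.
Mass = 133.2 × 1.06, so 141.192 g.

141.2 g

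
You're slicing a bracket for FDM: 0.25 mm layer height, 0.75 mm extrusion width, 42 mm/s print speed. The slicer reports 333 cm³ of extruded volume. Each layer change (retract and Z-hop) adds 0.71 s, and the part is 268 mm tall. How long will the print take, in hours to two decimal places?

Extrusion cross-section = 0.25 × 0.75 = 0.1875 mm².
Toolpath length = 333 cm³ / 0.1875 mm² = 333000 / 0.1875 = 1776000 mm.
Time extruding = 1776000 / 42 = 42285.7 s.
Layers = ⌈268/0.25⌉ = 1072.
Z-hop total = 1072 × 0.71, so 761.12 s.
Altogether 42285.7 + 761.12 = 43046.82 s, i.e. 11.96 hours.

11.96 hours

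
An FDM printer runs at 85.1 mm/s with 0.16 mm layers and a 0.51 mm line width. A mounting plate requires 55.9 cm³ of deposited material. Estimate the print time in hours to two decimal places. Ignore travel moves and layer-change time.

2.24 hours

Line area = 0.16 × 0.51 = 0.0816 mm².
Total extruded path = 55900/0.0816 = 685049 mm.
Extrusion time = 685049 / 85.1, so 8049.9 s.
Converting: 8049.9 s = 2.24 hours.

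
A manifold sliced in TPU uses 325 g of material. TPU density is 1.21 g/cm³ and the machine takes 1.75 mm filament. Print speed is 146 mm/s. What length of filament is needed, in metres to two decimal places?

111.67 m

Extruded volume: 325/1.21 = 268.595 cm³ (268595 mm³).
Filament cross-section = π × (1.75/2)² = 2.4053 mm².
Length = 268595 / 2.4053 = 111667.98 mm = 111.67 m.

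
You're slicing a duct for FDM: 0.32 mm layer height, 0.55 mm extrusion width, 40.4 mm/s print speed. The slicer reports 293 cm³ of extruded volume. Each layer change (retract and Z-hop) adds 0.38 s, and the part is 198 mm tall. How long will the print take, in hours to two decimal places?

Line area = 0.32 × 0.55 = 0.176 mm².
Path length: 293000 mm³ / 0.176 mm² → 1664772.7 mm.
Print-move time: 1664772.7 / 40.4 → 41207.2 s.
Layer count = ceil(198 / 0.32) = 619.
Non-print overhead = 619 × 0.38 = 235.22 s.
Altogether 41207.2 + 235.22 = 41442.42 s, i.e. 11.51 hours.

11.51 hours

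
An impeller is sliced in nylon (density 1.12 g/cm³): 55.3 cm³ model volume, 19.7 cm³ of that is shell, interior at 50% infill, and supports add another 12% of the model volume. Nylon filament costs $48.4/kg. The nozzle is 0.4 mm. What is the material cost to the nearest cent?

$2.39

Interior volume: 55.3 − 19.7 → 35.6 cm³.
Infill deposited = 0.50 × 35.6, so 17.8 cm³.
Support = 0.12 × 55.3 = 6.636 cm³.
Deposited volume = 19.7 + 17.8 + 6.636, so 44.136 cm³.
Mass: 44.136 × 1.12 → 49.43232 g.
Cost = 49.43232 g / 1000 × $48.4/kg = $2.39.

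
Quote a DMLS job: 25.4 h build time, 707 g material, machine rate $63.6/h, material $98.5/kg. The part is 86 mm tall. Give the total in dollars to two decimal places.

Machine cost: 63.6 × 25.4 → $1615.44.
Material cost: 98.5 × 707/1000 → $69.6395.
Job cost: 1615.44 + 69.6395 = 1685.0795 ≈ $1685.08.

$1685.08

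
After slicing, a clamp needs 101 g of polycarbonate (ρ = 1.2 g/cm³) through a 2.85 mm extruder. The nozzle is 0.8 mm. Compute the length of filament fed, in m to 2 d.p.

Volume = 101 g / 1.2 g·cm⁻³ = 84.1667 cm³ = 84166.7 mm³.
A = π r² = π × 1.425² = 6.3794 mm².
L = V/A = 84166.7/6.3794 = 13193.51 mm → 13.19 m.

13.19 m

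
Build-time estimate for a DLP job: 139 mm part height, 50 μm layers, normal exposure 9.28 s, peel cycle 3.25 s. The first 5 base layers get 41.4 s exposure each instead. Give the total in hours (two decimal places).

Layer count = ceil(139 / 0.05) = 2780.
Bottom layers = 5 × (41.4 + 3.25) = 223.25 s.
Remaining layers: 2775 × (9.28 + 3.25) → 34770.75 s.
Total = 223.25 + 34770.75 = 34994 s = 9.72 hours.

9.72 hours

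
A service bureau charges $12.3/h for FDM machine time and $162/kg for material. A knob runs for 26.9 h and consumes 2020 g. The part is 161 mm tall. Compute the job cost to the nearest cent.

Time charge = 12.3 × 26.9 = $330.87.
Feedstock cost: 162 × 2020/1000 → $327.24.
Total = 330.87 + 327.24 = $658.11.

$658.11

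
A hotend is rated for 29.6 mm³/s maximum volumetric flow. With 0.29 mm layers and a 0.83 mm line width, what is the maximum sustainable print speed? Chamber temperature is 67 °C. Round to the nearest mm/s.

Bead cross-section = 0.29 × 0.83 = 0.2407 mm².
v_max = Q/A = 29.6/0.2407 = 122.97 mm/s → 123 mm/s.

123 mm/s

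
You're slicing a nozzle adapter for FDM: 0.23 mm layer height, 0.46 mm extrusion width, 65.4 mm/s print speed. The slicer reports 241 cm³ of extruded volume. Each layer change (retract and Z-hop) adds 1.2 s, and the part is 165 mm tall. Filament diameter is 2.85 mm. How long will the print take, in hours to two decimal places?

Bead cross-section = 0.23 × 0.46, so 0.1058 mm².
Total extruded path = 241000/0.1058 = 2277882.8 mm.
Print-move time: 2277882.8 / 65.4 → 34830 s.
Number of layers: 165 / 0.23 → 718 (rounded up).
Non-print overhead: 718 × 1.2 → 861.6 s.
Total = 34830 + 861.6 = 35691.6 s = 9.91 hours.

9.91 hours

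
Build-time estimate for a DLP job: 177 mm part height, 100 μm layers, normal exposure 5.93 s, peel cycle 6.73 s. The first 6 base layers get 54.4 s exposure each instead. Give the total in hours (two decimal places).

Layer count = ceil(177 / 0.1) = 1770.
Burn-in layers: 6 × (54.4 + 6.73) → 366.78 s.
Normal layers = 1764 × (5.93 + 6.73) = 22332.24 s.
Sum: 366.78 + 22332.24 = 22699.02 s → 6.31 hours.

6.31 hours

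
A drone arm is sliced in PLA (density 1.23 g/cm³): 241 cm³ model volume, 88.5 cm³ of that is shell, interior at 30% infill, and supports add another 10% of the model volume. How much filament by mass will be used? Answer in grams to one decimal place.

194.8 g

Interior volume = 241 − 88.5, so 152.5 cm³.
Infill deposited: 0.30 × 152.5 → 45.75 cm³.
Support = 0.10 × 241 = 24.1 cm³.
Total extruded = 88.5 + 45.75 + 24.1, so 158.35 cm³.
Mass = 158.35 × 1.23, so 194.7705 g.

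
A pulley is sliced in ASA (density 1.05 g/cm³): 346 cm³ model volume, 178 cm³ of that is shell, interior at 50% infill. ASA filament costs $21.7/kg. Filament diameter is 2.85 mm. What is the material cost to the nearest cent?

Infill region: 346 − 178 → 168 cm³.
Infill volume: 0.50 × 168 → 84 cm³.
Total printed volume: 178 + 84 → 262 cm³.
Mass: 262 × 1.05 → 275.1 g.
Cost = 275.1 g / 1000 × $21.7/kg = $5.97.

$5.97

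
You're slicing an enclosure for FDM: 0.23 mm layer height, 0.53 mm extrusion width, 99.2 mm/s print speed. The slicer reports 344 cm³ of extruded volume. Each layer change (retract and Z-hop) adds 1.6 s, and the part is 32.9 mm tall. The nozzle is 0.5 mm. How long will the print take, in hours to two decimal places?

Bead cross-section = 0.23 × 0.53 = 0.1219 mm².
Toolpath length = 344 cm³ / 0.1219 mm² = 344000 / 0.1219 = 2821985.2 mm.
Time extruding = 2821985.2 / 99.2, so 28447.4 s.
Layers = ⌈32.9/0.23⌉ = 144.
Non-print overhead = 144 × 1.6, so 230.4 s.
Total = 28447.4 + 230.4 = 28677.8 s = 7.97 hours.

7.97 hours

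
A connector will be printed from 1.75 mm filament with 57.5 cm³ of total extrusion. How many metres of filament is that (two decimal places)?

Filament cross-section = π × (1.75/2)² = 2.4053 mm².
L = 57500 mm³ / 2.4053 mm² = 23905.54 mm, i.e. 23.91 m.

23.91 m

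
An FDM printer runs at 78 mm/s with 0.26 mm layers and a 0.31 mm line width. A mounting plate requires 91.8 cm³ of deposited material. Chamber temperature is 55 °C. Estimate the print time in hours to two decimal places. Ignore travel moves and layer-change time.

Bead cross-section: 0.26 × 0.31 → 0.0806 mm².
Toolpath length = 91.8 cm³ / 0.0806 mm² = 91800 / 0.0806 = 1138957.8 mm.
Print-move time: 1138957.8 / 78 → 14602 s.
In the requested units: 14602 s = 4.06 hours.

4.06 hours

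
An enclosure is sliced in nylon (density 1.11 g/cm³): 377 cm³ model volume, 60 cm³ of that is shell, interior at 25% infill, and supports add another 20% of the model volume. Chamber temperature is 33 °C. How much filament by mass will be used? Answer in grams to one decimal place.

Infill region: 377 − 60 → 317 cm³.
Infill volume = 0.25 × 317, so 79.25 cm³.
Support = 0.20 × 377 = 75.4 cm³.
Total printed volume = 60 + 79.25 + 75.4, so 214.65 cm³.
Mass = 214.65 × 1.11 = 238.2615 g.

238.3 g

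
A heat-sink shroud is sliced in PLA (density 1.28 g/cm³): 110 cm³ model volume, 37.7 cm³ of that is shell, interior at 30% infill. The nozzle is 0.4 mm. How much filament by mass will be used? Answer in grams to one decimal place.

Volume inside the shell: 110 − 37.7 → 72.3 cm³.
Infill volume = 0.30 × 72.3, so 21.69 cm³.
Deposited volume = 37.7 + 21.69 = 59.39 cm³.
Mass: 59.39 × 1.28 → 76.0192 g.

76.0 g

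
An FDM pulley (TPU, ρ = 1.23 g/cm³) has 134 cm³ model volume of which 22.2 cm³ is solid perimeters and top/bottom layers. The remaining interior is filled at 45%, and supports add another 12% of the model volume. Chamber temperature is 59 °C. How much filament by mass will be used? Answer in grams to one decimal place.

109.0 g

Interior volume = 134 − 22.2 = 111.8 cm³.
Infill volume: 0.45 × 111.8 → 50.31 cm³.
Support: 0.12 × 134 → 16.08 cm³.
Total extruded = 22.2 + 50.31 + 16.08, so 88.59 cm³.
Mass = 88.59 × 1.23 = 108.9657 g.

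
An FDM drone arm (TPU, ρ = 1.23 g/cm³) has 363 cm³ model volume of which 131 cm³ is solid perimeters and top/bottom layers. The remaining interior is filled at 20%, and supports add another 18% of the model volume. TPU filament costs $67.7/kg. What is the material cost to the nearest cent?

$20.21

Interior volume = 363 − 131 = 232 cm³.
Infill deposited = 0.20 × 232, so 46.4 cm³.
Support = 0.18 × 363, so 65.34 cm³.
Total extruded = 131 + 46.4 + 65.34 = 242.74 cm³.
Mass = 242.74 × 1.23 = 298.5702 g.
At $67.7/kg: 298.5702/1000 × 67.7 = $20.21.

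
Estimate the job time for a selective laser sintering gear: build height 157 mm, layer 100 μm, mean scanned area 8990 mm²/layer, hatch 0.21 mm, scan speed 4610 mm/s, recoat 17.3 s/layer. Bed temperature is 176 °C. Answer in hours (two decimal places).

11.59 hours

Layers = ⌈157/0.1⌉ = 1570.
Scan path per layer = 8990 / 0.21, so 42809.5 mm.
Laser time per layer = 42809.5 / 4610, so 9.2862 s.
Per-layer time = 9.2862 + 17.3, so 26.5862 s.
Build time = 1570 × 26.5862 = 41740.334 s = 11.59 hours.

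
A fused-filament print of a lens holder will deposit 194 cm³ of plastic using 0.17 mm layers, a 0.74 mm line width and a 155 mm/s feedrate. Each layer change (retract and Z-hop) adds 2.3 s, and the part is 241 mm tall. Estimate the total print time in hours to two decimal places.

Line area: 0.17 × 0.74 → 0.1258 mm².
Total extruded path = 194000/0.1258 = 1542130.4 mm.
Extrusion time = 1542130.4 / 155 = 9949.2 s.
Number of layers: 241 / 0.17 → 1418 (rounded up).
Non-print overhead = 1418 × 2.3, so 3261.4 s.
Total = 9949.2 + 3261.4 = 13210.6 s = 3.67 hours.

3.67 hours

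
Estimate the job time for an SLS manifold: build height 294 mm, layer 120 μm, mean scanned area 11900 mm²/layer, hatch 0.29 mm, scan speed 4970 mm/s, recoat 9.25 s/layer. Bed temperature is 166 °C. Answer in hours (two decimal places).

Layer count = ceil(294 / 0.12) = 2450.
Per-layer scan distance = 11900 / 0.29 = 41034.5 mm.
Scan time per layer: 41034.5 / 4970 → 8.2564 s.
Time per layer = 8.2564 + 9.25, so 17.5064 s.
2450 layers × 17.5064 s/layer = 42890.68 s, i.e. 11.91 hours.

11.91 hours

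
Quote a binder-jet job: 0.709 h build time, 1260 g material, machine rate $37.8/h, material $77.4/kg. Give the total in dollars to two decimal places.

$124.32

Machine cost = 37.8 × 0.709 = $26.8002.
Material cost = 77.4 × 1260/1000 = $97.524.
Total = 26.8002 + 97.524 = 124.3242 ≈ $124.32.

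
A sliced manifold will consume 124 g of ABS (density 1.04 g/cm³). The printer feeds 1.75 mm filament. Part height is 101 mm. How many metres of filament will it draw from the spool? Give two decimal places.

Extruded volume: 124/1.04 = 119.2308 cm³ (119230.8 mm³).
Filament cross-section = π × (1.75/2)² = 2.4053 mm².
Length = 119230.8 / 2.4053 = 49570.03 mm = 49.57 m.

49.57 m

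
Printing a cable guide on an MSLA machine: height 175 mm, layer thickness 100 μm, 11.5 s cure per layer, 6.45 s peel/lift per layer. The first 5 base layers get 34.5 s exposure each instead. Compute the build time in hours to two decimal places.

8.76 hours

Layers = ⌈175/0.1⌉ = 1750.
Burn-in layers: 5 × (34.5 + 6.45) → 204.75 s.
Normal layers: 1745 × (11.5 + 6.45) → 31322.75 s.
Sum: 204.75 + 31322.75 = 31527.5 s → 8.76 hours.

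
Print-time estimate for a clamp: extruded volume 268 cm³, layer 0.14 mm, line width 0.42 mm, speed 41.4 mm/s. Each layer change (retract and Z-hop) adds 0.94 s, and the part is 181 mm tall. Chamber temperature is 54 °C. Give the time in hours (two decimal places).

30.92 hours

Bead cross-section = 0.14 × 0.42 = 0.0588 mm².
Path length: 268000 mm³ / 0.0588 mm² → 4557823.1 mm.
Extrusion time = 4557823.1 / 41.4, so 110092.3 s.
Layer count = ceil(181 / 0.14) = 1293.
Z-hop total = 1293 × 0.94, so 1215.42 s.
Altogether 110092.3 + 1215.42 = 111307.72 s, i.e. 30.92 hours.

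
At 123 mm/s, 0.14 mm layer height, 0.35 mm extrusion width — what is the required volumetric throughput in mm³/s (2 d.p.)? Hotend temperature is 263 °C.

A = 0.14 × 0.35 = 0.049 mm².
Volumetric flow = 123 × 0.049 = 6.03 mm³/s.

6.03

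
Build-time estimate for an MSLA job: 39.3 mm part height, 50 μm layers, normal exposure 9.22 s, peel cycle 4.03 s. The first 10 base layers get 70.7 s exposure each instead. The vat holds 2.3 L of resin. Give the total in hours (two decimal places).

Number of layers: 39.3 / 0.05 → 786 (rounded up).
Burn-in layers: 10 × (70.7 + 4.03) → 747.3 s.
Normal layers = 776 × (9.22 + 4.03) = 10282 s.
Sum: 747.3 + 10282 = 11029.3 s → 3.06 hours.

3.06 hours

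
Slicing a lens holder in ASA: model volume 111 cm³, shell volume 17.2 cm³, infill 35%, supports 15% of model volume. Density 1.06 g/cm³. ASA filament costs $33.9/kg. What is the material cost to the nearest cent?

$2.40

Infill region: 111 − 17.2 → 93.8 cm³.
Infill deposited = 0.35 × 93.8, so 32.83 cm³.
Support = 0.15 × 111 = 16.65 cm³.
Total extruded = 17.2 + 32.83 + 16.65 = 66.68 cm³.
Mass: 66.68 × 1.06 → 70.6808 g.
At $33.9/kg: 70.6808/1000 × 33.9 = $2.40.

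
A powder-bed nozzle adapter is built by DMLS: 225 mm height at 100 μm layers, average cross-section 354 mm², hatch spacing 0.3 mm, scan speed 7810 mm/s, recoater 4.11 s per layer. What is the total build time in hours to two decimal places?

Layer count = ceil(225 / 0.1) = 2250.
Per-layer scan distance = 354 / 0.3, so 1180 mm.
Laser time per layer = 1180 / 7810, so 0.1511 s.
Per-layer time = 0.1511 + 4.11 = 4.2611 s.
Build time = 2250 × 4.2611 = 9587.475 s = 2.66 hours.

2.66 hours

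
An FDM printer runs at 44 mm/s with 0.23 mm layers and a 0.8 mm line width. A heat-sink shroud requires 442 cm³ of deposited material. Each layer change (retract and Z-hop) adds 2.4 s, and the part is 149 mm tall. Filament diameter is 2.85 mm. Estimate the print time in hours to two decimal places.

Bead cross-section: 0.23 × 0.8 → 0.184 mm².
Path length: 442000 mm³ / 0.184 mm² → 2402173.9 mm.
Extrusion time = 2402173.9 / 44, so 54594.9 s.
Layers = ⌈149/0.23⌉ = 648.
Non-print overhead = 648 × 2.4, so 1555.2 s.
Altogether 54594.9 + 1555.2 = 56150.1 s, i.e. 15.60 hours.

15.60 hours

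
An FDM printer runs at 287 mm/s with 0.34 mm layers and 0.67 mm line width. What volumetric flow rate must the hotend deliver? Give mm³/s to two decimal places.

65.38

Extrusion cross-section = 0.34 × 0.67 = 0.2278 mm².
Q = v·A = 287 × 0.2278 = 65.38 mm³/s.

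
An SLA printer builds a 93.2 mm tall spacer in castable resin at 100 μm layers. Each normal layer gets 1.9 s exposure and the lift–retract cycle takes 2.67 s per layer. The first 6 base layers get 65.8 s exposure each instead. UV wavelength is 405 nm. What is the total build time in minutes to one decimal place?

77.4 minutes

Layer count = ceil(93.2 / 0.1) = 932.
Bottom layers = 6 × (65.8 + 2.67) = 410.82 s.
Regular layers: 926 × (1.9 + 2.67) → 4231.82 s.
Sum: 410.82 + 4231.82 = 4642.64 s → 77.4 minutes.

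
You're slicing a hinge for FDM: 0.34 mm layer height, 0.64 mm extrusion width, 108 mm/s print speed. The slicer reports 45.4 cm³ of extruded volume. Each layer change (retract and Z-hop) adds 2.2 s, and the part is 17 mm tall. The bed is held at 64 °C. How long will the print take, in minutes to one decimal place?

Line area = 0.34 × 0.64, so 0.2176 mm².
Total extruded path = 45400/0.2176 = 208639.7 mm.
Extrusion time = 208639.7 / 108 = 1931.8 s.
Layer count = ceil(17 / 0.34) = 50.
Non-print overhead = 50 × 2.2, so 110 s.
Altogether 1931.8 + 110 = 2041.8 s, i.e. 34.0 minutes.

34.0 minutes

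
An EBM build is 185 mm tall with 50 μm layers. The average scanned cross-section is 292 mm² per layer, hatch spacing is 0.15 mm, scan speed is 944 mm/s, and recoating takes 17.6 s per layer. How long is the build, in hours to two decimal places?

20.21 hours

Layer count = ceil(185 / 0.05) = 3700.
Per-layer scan distance = 292 / 0.15 = 1946.7 mm.
Beam time per layer: 1946.7 / 944 → 2.0622 s.
Layer cycle = 2.0622 + 17.6 = 19.6622 s.
Total: 3700 × 19.6622 s = 72750.14 s → 20.21 hours.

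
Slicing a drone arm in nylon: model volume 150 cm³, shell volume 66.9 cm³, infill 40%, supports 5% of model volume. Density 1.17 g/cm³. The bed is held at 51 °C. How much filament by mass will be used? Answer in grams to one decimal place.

Interior volume = 150 − 66.9, so 83.1 cm³.
Infill deposited: 0.40 × 83.1 → 33.24 cm³.
Support = 0.05 × 150 = 7.5 cm³.
Total extruded = 66.9 + 33.24 + 7.5 = 107.64 cm³.
Mass = 107.64 × 1.17, so 125.9388 g.

125.9 g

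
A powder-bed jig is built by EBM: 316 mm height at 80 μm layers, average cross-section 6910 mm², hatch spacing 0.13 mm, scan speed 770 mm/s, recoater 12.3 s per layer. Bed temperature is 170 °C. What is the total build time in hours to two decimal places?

89.24 hours

Number of layers: 316 / 0.08 → 3950 (rounded up).
Per-layer scan distance: 6910 / 0.13 → 53153.8 mm.
Beam time per layer: 53153.8 / 770 → 69.0309 s.
Layer cycle = 69.0309 + 12.3, so 81.3309 s.
3950 layers × 81.3309 s/layer = 321257.055 s, i.e. 89.24 hours.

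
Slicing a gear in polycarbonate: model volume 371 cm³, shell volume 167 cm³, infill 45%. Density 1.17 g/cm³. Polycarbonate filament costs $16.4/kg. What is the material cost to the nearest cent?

Interior volume = 371 − 167, so 204 cm³.
Infill volume: 0.45 × 204 → 91.8 cm³.
Deposited volume = 167 + 91.8, so 258.8 cm³.
Mass = 258.8 × 1.17, so 302.796 g.
At $16.4/kg: 302.796/1000 × 16.4 = $4.97.

$4.97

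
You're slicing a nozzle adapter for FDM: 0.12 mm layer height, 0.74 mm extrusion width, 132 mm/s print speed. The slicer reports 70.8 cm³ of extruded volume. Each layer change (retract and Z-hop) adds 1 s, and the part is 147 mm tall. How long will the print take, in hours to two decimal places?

2.02 hours

Extrusion cross-section: 0.12 × 0.74 → 0.0888 mm².
Path length: 70800 mm³ / 0.0888 mm² → 797297.3 mm.
Time extruding = 797297.3 / 132, so 6040.1 s.
Layers = ⌈147/0.12⌉ = 1225.
Layer-change overhead: 1225 × 1 → 1225 s.
Total = 6040.1 + 1225 = 7265.1 s = 2.02 hours.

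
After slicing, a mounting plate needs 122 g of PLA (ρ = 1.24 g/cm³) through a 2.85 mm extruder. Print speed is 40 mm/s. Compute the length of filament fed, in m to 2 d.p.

15.42 m

Volume = 122 g / 1.24 g·cm⁻³ = 98.3871 cm³ = 98387.1 mm³.
Filament cross-section = π × (2.85/2)² = 6.3794 mm².
Length = 98387.1 / 6.3794 = 15422.63 mm = 15.42 m.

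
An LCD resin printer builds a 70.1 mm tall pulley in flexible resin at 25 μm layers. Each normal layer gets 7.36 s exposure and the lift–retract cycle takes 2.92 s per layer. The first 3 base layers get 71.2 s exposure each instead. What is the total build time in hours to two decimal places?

8.06 hours

Layers = ⌈70.1/0.025⌉ = 2804.
Base layers = 3 × (71.2 + 2.92) = 222.36 s.
Remaining layers = 2801 × (7.36 + 2.92) = 28794.28 s.
Sum: 222.36 + 28794.28 = 29016.64 s → 8.06 hours.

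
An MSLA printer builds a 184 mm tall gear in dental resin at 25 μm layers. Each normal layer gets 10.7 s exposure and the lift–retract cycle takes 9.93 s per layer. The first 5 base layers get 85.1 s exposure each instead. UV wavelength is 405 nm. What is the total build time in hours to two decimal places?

Layers = ⌈184/0.025⌉ = 7360.
Bottom layers = 5 × (85.1 + 9.93), so 475.15 s.
Normal layers: 7355 × (10.7 + 9.93) → 151733.65 s.
Sum: 475.15 + 151733.65 = 152208.8 s → 42.28 hours.

42.28 hours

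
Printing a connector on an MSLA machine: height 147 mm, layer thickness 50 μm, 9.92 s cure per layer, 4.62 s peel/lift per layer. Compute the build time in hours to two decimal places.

Layers = ⌈147/0.05⌉ = 2940.
Per-layer time: 9.92 + 4.62 → 14.54 s.
Total = 2940 × 14.54 = 42747.6 s = 11.87 hours.

11.87 hours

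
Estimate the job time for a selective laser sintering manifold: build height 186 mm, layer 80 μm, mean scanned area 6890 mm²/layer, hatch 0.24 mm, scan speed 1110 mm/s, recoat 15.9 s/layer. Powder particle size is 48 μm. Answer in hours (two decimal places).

Layers = ⌈186/0.08⌉ = 2325.
Hatch length per layer = 6890 / 0.24, so 28708.3 mm.
Laser time per layer = 28708.3 / 1110 = 25.8633 s.
Time per layer: 25.8633 + 15.9 → 41.7633 s.
2325 layers × 41.7633 s/layer = 97099.6725 s, i.e. 26.97 hours.

26.97 hours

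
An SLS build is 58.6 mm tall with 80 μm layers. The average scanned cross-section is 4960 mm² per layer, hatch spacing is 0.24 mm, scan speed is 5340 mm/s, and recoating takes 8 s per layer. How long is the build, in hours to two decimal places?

2.42 hours

Layer count = ceil(58.6 / 0.08) = 733.
Scan path per layer: 4960 / 0.24 → 20666.7 mm.
Per-layer scan time = 20666.7 / 5340 = 3.8702 s.
Time per layer: 3.8702 + 8 → 11.8702 s.
Total: 733 × 11.8702 s = 8700.8566 s → 2.42 hours.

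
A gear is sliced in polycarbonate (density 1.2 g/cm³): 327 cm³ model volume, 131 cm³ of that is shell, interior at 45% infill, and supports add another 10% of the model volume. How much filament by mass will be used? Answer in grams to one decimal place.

302.3 g

Interior volume = 327 − 131, so 196 cm³.
Infill volume = 0.45 × 196 = 88.2 cm³.
Support: 0.10 × 327 → 32.7 cm³.
Deposited volume: 131 + 88.2 + 32.7 → 251.9 cm³.
Mass: 251.9 × 1.2 → 302.28 g.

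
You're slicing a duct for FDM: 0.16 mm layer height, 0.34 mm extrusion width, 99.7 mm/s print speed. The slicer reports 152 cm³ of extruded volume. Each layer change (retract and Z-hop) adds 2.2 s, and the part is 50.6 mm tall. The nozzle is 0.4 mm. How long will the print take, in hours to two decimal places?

Extrusion cross-section = 0.16 × 0.34 = 0.0544 mm².
Toolpath length = 152 cm³ / 0.0544 mm² = 152000 / 0.0544 = 2794117.6 mm.
Print-move time = 2794117.6 / 99.7 = 28025.3 s.
Number of layers: 50.6 / 0.16 → 317 (rounded up).
Layer-change overhead: 317 × 2.2 → 697.4 s.
Total = 28025.3 + 697.4 = 28722.7 s = 7.98 hours.

7.98 hours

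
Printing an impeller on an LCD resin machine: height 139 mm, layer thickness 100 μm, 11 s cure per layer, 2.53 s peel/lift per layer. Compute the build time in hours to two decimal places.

Layer count = ceil(139 / 0.1) = 1390.
Cycle time = 11 + 2.53 = 13.53 s.
Build time: 1390 × 13.53 s = 18806.7 s, i.e. 5.22 hours.

5.22 hours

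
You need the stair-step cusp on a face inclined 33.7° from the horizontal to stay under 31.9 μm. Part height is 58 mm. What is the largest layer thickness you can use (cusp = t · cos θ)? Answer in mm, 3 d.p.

cos(33.7°) = 0.8320; t_max = 0.0319/0.8320 = 0.038 mm.

0.038 mm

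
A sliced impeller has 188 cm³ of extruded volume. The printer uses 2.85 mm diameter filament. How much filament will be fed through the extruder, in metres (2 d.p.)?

Filament cross-section = π × (2.85/2)² = 6.3794 mm².
Length = 188 cm³ / 6.3794 mm² = 188000 / 6.3794 = 29469.86 mm = 29.47 m.

29.47 m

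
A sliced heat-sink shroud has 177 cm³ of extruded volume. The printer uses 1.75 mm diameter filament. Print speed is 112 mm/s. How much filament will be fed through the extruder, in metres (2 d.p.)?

73.59 m

Cross-section of 1.75 mm filament: π·(1.75/2)² = 2.4053 mm².
Length = 177 cm³ / 2.4053 mm² = 177000 / 2.4053 = 73587.49 mm = 73.59 m.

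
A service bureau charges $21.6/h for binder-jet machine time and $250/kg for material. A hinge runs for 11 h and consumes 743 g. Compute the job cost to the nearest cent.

$423.35

Time charge = 21.6 × 11, so $237.60.
Feedstock cost = 250 × 743/1000, so $185.75.
Job cost: 237.60 + 185.75 = $423.35.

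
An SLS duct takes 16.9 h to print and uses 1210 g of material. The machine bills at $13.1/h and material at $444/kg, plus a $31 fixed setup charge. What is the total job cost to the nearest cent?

Machine cost = 13.1 × 16.9 = $221.39.
Material cost = 444 × 1210/1000 = $537.24.
Total = 221.39 + 537.24 + 31 = $789.63.

$789.63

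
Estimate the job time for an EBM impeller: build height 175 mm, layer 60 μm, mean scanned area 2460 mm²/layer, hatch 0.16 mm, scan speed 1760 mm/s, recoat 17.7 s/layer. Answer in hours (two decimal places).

21.42 hours

Layer count = ceil(175 / 0.06) = 2917.
Per-layer scan distance = 2460 / 0.16, so 15375 mm.
Per-layer scan time: 15375 / 1760 → 8.7358 s.
Layer cycle: 8.7358 + 17.7 → 26.4358 s.
Total: 2917 × 26.4358 s = 77113.2286 s → 21.42 hours.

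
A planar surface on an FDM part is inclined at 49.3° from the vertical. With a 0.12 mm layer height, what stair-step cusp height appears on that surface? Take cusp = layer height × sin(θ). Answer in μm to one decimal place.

sin(49.3°) = 0.7581, so cusp = 0.12 × 0.7581 = 0.090972 mm → 91.0 μm.

91.0 μm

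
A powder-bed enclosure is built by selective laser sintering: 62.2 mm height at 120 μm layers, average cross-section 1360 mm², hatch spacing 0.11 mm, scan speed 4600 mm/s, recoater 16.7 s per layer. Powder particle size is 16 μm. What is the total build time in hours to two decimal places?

2.80 hours

Layers = ⌈62.2/0.12⌉ = 519.
Per-layer scan distance = 1360 / 0.11 = 12363.6 mm.
Laser time per layer: 12363.6 / 4600 → 2.6877 s.
Time per layer = 2.6877 + 16.7, so 19.3877 s.
Total: 519 × 19.3877 s = 10062.2163 s → 2.80 hours.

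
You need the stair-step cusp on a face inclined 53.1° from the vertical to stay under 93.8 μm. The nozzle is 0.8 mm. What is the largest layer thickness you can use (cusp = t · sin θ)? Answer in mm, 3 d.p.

0.117 mm

sin(53.1°) = 0.7997; t_max = 0.0938/0.7997 = 0.117 mm.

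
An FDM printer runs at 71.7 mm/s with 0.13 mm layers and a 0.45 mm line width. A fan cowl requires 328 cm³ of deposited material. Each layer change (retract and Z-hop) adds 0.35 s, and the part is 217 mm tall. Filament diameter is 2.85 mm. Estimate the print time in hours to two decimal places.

Bead cross-section: 0.13 × 0.45 → 0.0585 mm².
Total extruded path = 328000/0.0585 = 5606837.6 mm.
Print-move time = 5606837.6 / 71.7, so 78198.6 s.
Number of layers: 217 / 0.13 → 1670 (rounded up).
Z-hop total: 1670 × 0.35 → 584.5 s.
Altogether 78198.6 + 584.5 = 78783.1 s, i.e. 21.88 hours.

21.88 hours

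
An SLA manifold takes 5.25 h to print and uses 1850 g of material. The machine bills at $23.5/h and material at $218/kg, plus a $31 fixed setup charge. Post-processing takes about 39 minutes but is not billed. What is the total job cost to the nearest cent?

Time charge: 23.5 × 5.25 → $123.375.
Feedstock cost = 218 × 1850/1000, so $403.30.
Total = 123.375 + 403.30 + 31 = 557.675 ≈ $557.68.

$557.68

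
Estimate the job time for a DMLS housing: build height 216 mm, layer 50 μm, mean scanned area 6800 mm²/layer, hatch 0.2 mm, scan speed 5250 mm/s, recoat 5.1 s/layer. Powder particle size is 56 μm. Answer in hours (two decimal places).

13.89 hours

Number of layers: 216 / 0.05 → 4320 (rounded up).
Scan path per layer: 6800 / 0.2 → 34000 mm.
Per-layer scan time: 34000 / 5250 → 6.4762 s.
Layer cycle: 6.4762 + 5.1 → 11.5762 s.
Total: 4320 × 11.5762 s = 50009.184 s → 13.89 hours.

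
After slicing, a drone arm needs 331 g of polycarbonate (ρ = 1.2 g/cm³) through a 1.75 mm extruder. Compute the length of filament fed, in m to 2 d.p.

Volume = 331 g / 1.2 g·cm⁻³ = 275.8333 cm³ = 275833.3 mm³.
A = π r² = π × 0.875² = 2.4053 mm².
L = V/A = 275833.3/2.4053 = 114677.3 mm → 114.68 m.

114.68 m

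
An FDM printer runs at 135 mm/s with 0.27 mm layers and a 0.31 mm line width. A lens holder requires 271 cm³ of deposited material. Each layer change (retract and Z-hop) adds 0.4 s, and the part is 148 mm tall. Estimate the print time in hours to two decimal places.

Extrusion cross-section = 0.27 × 0.31, so 0.0837 mm².
Path length: 271000 mm³ / 0.0837 mm² → 3237753.9 mm.
Extrusion time = 3237753.9 / 135, so 23983.4 s.
Layer count = ceil(148 / 0.27) = 549.
Layer-change overhead = 549 × 0.4, so 219.6 s.
Total = 23983.4 + 219.6 = 24203 s = 6.72 hours.

6.72 hours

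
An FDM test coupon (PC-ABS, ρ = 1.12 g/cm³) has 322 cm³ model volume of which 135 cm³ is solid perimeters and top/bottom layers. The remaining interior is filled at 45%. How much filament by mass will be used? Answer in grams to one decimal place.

245.4 g

Interior volume = 322 − 135 = 187 cm³.
Infill volume = 0.45 × 187 = 84.15 cm³.
Total extruded = 135 + 84.15 = 219.15 cm³.
Mass: 219.15 × 1.12 → 245.448 g.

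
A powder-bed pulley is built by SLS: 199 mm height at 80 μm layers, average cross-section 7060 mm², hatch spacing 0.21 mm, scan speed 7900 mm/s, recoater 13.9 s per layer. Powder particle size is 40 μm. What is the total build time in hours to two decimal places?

12.55 hours

Layers = ⌈199/0.08⌉ = 2488.
Per-layer scan distance = 7060 / 0.21 = 33619 mm.
Per-layer scan time: 33619 / 7900 → 4.2556 s.
Per-layer time = 4.2556 + 13.9 = 18.1556 s.
2488 layers × 18.1556 s/layer = 45171.1328 s, i.e. 12.55 hours.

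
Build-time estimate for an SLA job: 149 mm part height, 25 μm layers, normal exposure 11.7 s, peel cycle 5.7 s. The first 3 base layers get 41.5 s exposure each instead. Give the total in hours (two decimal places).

28.83 hours

Number of layers: 149 / 0.025 → 5960 (rounded up).
Burn-in layers = 3 × (41.5 + 5.7) = 141.6 s.
Remaining layers = 5957 × (11.7 + 5.7) = 103651.8 s.
Sum: 141.6 + 103651.8 = 103793.4 s → 28.83 hours.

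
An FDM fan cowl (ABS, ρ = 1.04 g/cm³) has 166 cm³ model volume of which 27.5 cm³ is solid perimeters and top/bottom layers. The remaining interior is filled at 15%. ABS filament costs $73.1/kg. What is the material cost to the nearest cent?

Interior volume = 166 − 27.5 = 138.5 cm³.
Infill volume = 0.15 × 138.5 = 20.775 cm³.
Total extruded = 27.5 + 20.775 = 48.275 cm³.
Mass = 48.275 × 1.04, so 50.206 g.
Cost = 50.206 g / 1000 × $73.1/kg = $3.67.

$3.67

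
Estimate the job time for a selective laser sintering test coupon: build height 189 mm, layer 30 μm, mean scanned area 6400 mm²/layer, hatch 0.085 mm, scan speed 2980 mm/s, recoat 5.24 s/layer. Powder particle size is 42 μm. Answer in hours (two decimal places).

53.39 hours

Number of layers: 189 / 0.03 → 6300 (rounded up).
Scan path per layer = 6400 / 0.085, so 75294.1 mm.
Laser time per layer: 75294.1 / 2980 → 25.2665 s.
Layer cycle: 25.2665 + 5.24 → 30.5065 s.
Build time = 6300 × 30.5065 = 192190.95 s = 53.39 hours.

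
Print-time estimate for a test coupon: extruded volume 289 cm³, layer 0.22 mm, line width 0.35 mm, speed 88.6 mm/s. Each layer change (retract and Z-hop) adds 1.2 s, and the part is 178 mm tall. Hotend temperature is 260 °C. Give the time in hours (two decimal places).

12.04 hours

Line area: 0.22 × 0.35 → 0.077 mm².
Toolpath length = 289 cm³ / 0.077 mm² = 289000 / 0.077 = 3753246.8 mm.
Print-move time: 3753246.8 / 88.6 → 42361.7 s.
Layers = ⌈178/0.22⌉ = 810.
Layer-change overhead = 810 × 1.2, so 972 s.
Altogether 42361.7 + 972 = 43333.7 s, i.e. 12.04 hours.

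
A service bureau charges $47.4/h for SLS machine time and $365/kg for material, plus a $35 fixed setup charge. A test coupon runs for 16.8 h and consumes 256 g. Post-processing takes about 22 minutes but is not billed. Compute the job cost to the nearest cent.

$924.76

Time charge = 47.4 × 16.8 = $796.32.
Material cost = 365 × 256/1000, so $93.44.
Adding setup: 796.32 + 93.44 + 35 → $924.76.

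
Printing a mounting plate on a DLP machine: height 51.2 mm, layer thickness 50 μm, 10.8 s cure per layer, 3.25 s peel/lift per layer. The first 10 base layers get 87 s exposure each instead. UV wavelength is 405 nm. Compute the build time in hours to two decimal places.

4.21 hours

Number of layers: 51.2 / 0.05 → 1024 (rounded up).
Base layers = 10 × (87 + 3.25) = 902.5 s.
Normal layers: 1014 × (10.8 + 3.25) → 14246.7 s.
Total = 902.5 + 14246.7 = 15149.2 s = 4.21 hours.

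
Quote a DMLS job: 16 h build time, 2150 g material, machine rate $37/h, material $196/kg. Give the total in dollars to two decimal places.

Machine-time cost = 37 × 16 = $592.00.
Material cost = 196 × 2150/1000 = $421.40.
Job cost: 592.00 + 421.40 = $1013.40.

$1013.40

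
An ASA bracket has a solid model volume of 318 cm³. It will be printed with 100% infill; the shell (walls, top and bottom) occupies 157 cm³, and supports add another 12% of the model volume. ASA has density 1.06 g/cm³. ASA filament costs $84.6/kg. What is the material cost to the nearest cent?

$31.94

Interior volume = 318 − 157, so 161 cm³.
Infill deposited = 1.00 × 161 = 161 cm³.
Support: 0.12 × 318 → 38.16 cm³.
Deposited volume = 157 + 161 + 38.16, so 356.16 cm³.
Mass: 356.16 × 1.06 → 377.5296 g.
Cost = 377.5296 g / 1000 × $84.6/kg = $31.94.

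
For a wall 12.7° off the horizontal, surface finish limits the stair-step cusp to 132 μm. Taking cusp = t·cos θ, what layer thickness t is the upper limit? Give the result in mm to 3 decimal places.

t = h_c / cos θ = 0.132 / 0.9755 = 0.135 mm.

0.135 mm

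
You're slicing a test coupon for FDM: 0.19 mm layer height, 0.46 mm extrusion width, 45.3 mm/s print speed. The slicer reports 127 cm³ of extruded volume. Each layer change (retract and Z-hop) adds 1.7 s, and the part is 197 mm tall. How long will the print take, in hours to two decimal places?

Extrusion cross-section = 0.19 × 0.46 = 0.0874 mm².
Path length: 127000 mm³ / 0.0874 mm² → 1453089.2 mm.
Print-move time = 1453089.2 / 45.3 = 32077 s.
Number of layers: 197 / 0.19 → 1037 (rounded up).
Non-print overhead = 1037 × 1.7 = 1762.9 s.
Altogether 32077 + 1762.9 = 33839.9 s, i.e. 9.40 hours.

9.40 hours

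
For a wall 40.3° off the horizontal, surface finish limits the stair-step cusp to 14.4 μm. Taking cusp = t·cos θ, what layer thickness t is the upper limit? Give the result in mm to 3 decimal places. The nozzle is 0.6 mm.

t = h_c / cos θ = 0.0144 / 0.7627 = 0.019 mm.

0.019 mm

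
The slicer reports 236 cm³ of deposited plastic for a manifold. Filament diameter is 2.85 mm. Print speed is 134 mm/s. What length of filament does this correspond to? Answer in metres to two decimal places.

36.99 m

A = π r² = π × 1.425² = 6.3794 mm².
L = 236000 mm³ / 6.3794 mm² = 36994.07 mm, i.e. 36.99 m.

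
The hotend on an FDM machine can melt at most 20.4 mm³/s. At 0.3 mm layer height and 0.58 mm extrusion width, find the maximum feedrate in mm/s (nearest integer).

Bead cross-section = 0.3 × 0.58, so 0.174 mm².
Max speed = 20.4 / 0.174 = 117.24 ≈ 117 mm/s.

117 mm/s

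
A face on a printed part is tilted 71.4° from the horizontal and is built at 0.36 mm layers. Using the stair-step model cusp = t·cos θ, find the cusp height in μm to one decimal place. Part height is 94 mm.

Cusp = layer height × cos(71.4°) = 0.36 × 0.3190 = 0.11484 mm = 114.8 μm.

114.8 μm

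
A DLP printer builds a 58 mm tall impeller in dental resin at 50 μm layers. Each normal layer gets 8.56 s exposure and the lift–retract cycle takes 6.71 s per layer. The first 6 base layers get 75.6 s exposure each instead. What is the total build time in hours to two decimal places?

5.03 hours

Layers = ⌈58/0.05⌉ = 1160.
Base layers = 6 × (75.6 + 6.71), so 493.86 s.
Normal layers: 1154 × (8.56 + 6.71) → 17621.58 s.
Total = 493.86 + 17621.58 = 18115.44 s = 5.03 hours.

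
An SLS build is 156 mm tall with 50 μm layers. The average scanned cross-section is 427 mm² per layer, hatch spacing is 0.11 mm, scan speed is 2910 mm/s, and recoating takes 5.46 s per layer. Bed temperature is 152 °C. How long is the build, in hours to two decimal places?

5.89 hours

Layers = ⌈156/0.05⌉ = 3120.
Scan path per layer = 427 / 0.11, so 3881.8 mm.
Laser time per layer: 3881.8 / 2910 → 1.334 s.
Layer cycle = 1.334 + 5.46 = 6.794 s.
3120 layers × 6.794 s/layer = 21197.28 s, i.e. 5.89 hours.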